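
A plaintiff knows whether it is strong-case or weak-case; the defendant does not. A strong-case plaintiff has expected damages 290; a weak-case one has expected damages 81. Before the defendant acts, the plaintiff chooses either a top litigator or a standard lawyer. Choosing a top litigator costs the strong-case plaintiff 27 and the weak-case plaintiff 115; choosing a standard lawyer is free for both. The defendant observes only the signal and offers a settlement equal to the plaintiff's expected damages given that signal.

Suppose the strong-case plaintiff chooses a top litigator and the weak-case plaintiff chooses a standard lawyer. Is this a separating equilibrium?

No

If types separate, top litigator earns payment 290 and standard lawyer earns 81.
Strong-case: top litigator gives 290 − 27 = 263; standard lawyer gives 81 − 0 = 81. No deviation. ✓
Weak-case: standard lawyer gives 81 − 0 = 81; top litigator gives 290 − 115 = 175. Would deviate. ✗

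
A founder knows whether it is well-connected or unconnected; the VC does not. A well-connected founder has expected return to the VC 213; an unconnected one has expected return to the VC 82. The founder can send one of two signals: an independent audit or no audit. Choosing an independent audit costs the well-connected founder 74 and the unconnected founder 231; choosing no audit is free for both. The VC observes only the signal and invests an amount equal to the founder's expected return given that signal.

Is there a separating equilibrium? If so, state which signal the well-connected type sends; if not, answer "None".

audit

Try well-connected → audit, unconnected → no audit:
  If types separate, audit earns payment 213 and no audit earns 82.
  Well-connected: audit gives 213 − 74 = 139; no audit gives 82 − 0 = 82. No deviation. ✓
  Unconnected: no audit gives 82 − 0 = 82; audit gives 213 − 231 = -18. No deviation. ✓
Both hold — the well-connected type sends audit.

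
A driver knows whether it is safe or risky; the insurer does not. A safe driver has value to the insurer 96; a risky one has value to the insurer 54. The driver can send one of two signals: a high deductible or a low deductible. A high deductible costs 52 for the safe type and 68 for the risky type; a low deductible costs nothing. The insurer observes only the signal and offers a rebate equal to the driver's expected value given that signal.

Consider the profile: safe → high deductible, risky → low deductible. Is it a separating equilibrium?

If types separate, high deductible earns payment 96 and low deductible earns 54.
Safe: high deductible gives 96 − 52 = 44; low deductible gives 54 − 0 = 54. Would deviate. ✗
Risky: low deductible gives 54 − 0 = 54; high deductible gives 96 − 68 = 28. No deviation. ✓

No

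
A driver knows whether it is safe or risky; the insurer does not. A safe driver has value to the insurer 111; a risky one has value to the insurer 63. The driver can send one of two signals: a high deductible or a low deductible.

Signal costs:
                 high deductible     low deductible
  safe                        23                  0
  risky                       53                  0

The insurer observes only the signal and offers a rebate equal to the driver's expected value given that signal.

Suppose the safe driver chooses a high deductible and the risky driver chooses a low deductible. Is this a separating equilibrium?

If types separate, high deductible earns payment 111 and low deductible earns 63.
Safe: high deductible gives 111 − 23 = 88; low deductible gives 63 − 0 = 63. No deviation. ✓
Risky: low deductible gives 63 − 0 = 63; high deductible gives 111 − 53 = 58. No deviation. ✓
Neither type gains from mimicking the other.

Yes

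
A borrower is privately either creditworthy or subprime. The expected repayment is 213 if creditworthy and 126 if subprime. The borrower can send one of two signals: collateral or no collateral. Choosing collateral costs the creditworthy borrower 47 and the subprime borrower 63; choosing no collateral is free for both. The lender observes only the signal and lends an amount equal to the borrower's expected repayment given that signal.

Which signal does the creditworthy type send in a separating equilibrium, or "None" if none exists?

Try creditworthy → collateral, subprime → no collateral:
  If types separate, collateral earns payment 213 and no collateral earns 126.
  Creditworthy: collateral gives 213 − 47 = 166; no collateral gives 126 − 0 = 126. No deviation. ✓
  Subprime: no collateral gives 126 − 0 = 126; collateral gives 213 − 63 = 150. Would deviate. ✗
Try creditworthy → no collateral, subprime → collateral:
  If types separate, no collateral earns payment 213 and collateral earns 126.
  Creditworthy: no collateral gives 213 − 0 = 213; collateral gives 126 − 47 = 79. No deviation. ✓
  Subprime: collateral gives 126 − 63 = 63; no collateral gives 213 − 0 = 213. Would deviate. ✗
Neither assignment is incentive-compatible.

None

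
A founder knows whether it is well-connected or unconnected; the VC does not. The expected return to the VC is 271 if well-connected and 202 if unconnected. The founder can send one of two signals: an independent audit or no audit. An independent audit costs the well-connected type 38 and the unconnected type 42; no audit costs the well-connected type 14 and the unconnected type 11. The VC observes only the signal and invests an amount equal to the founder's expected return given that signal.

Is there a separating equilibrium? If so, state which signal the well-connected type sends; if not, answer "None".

None

Try well-connected → audit, unconnected → no audit:
  If types separate, audit earns payment 271 and no audit earns 202.
  Well-connected: audit gives 271 − 38 = 233; no audit gives 202 − 14 = 188. No deviation. ✓
  Unconnected: no audit gives 202 − 11 = 191; audit gives 271 − 42 = 229. Would deviate. ✗
Try well-connected → no audit, unconnected → audit:
  If types separate, no audit earns payment 271 and audit earns 202.
  Well-connected: no audit gives 271 − 14 = 257; audit gives 202 − 38 = 164. No deviation. ✓
  Unconnected: audit gives 202 − 42 = 160; no audit gives 271 − 11 = 260. Would deviate. ✗
Neither assignment is incentive-compatible.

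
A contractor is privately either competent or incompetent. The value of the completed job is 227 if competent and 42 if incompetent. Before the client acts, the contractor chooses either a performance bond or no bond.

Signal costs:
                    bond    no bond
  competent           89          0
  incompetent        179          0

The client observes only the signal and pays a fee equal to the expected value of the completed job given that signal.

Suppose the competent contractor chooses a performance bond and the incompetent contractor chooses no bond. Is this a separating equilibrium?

If types separate, bond earns payment 227 and no bond earns 42.
Competent: bond gives 227 − 89 = 138; no bond gives 42 − 0 = 42. No deviation. ✓
Incompetent: no bond gives 42 − 0 = 42; bond gives 227 − 179 = 48. Would deviate. ✗

No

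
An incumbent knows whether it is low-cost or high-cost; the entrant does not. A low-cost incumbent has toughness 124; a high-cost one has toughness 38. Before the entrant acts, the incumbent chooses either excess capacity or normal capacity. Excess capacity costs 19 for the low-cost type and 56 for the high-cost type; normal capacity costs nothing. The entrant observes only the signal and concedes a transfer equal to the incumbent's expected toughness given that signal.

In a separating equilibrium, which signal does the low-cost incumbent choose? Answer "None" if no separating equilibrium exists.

Try low-cost → excess capacity, high-cost → normal capacity:
  If types separate, excess capacity earns payment 124 and normal capacity earns 38.
  Low-cost: excess capacity gives 124 − 19 = 105; normal capacity gives 38 − 0 = 38. No deviation. ✓
  High-cost: normal capacity gives 38 − 0 = 38; excess capacity gives 124 − 56 = 68. Would deviate. ✗
Try low-cost → normal capacity, high-cost → excess capacity:
  If types separate, normal capacity earns payment 124 and excess capacity earns 38.
  Low-cost: normal capacity gives 124 − 0 = 124; excess capacity gives 38 − 19 = 19. No deviation. ✓
  High-cost: excess capacity gives 38 − 56 = -18; normal capacity gives 124 − 0 = 124. Would deviate. ✗
Neither assignment is incentive-compatible.

None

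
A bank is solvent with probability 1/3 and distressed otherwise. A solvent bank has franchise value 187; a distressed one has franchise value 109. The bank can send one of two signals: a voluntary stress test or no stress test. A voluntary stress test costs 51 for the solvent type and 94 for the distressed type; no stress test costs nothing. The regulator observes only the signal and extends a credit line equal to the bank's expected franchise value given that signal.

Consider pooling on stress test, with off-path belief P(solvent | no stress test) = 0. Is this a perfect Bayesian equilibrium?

At the pooled signal (stress test) the regulator holds the prior 1/3 and pays 1/3·187 + 2/3·109 = 135. Off-path (no stress test) belief 0 gives 0·187 + 1·109 = 109.
Solvent: stress test gives 135 − 51 = 84; no stress test gives 109 − 0 = 109. Deviates. ✗
Distressed: stress test gives 135 − 94 = 41; no stress test gives 109 − 0 = 109. Deviates. ✗

No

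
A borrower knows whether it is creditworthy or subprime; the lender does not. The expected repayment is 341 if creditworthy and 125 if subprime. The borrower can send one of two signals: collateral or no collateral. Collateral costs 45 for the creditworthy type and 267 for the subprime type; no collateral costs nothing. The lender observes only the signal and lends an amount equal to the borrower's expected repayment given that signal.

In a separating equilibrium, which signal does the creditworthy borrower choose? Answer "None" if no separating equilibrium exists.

Try creditworthy → collateral, subprime → no collateral:
  Under separation the lender infers type exactly: collateral → creditworthy (pays 341), no collateral → subprime (pays 125).
  Creditworthy: collateral gives 341 − 45 = 296; no collateral gives 125 − 0 = 125. No deviation. ✓
  Subprime: no collateral gives 125 − 0 = 125; collateral gives 341 − 267 = 74. No deviation. ✓
Both hold — the creditworthy type sends collateral.

collateral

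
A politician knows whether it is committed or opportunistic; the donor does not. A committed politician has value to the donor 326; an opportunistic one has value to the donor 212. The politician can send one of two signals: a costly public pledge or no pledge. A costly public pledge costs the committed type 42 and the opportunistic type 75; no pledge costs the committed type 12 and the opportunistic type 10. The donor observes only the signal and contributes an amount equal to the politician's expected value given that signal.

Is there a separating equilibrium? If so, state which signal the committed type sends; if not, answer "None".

Try committed → pledge, opportunistic → no pledge:
  Under separation the donor infers type exactly: pledge → committed (pays 326), no pledge → opportunistic (pays 212).
  Committed: pledge gives 326 − 42 = 284; no pledge gives 212 − 12 = 200. No deviation. ✓
  Opportunistic: no pledge gives 212 − 10 = 202; pledge gives 326 − 75 = 251. Would deviate. ✗
Try committed → no pledge, opportunistic → pledge:
  Under separation the donor infers type exactly: no pledge → committed (pays 326), pledge → opportunistic (pays 212).
  Committed: no pledge gives 326 − 12 = 314; pledge gives 212 − 42 = 170. No deviation. ✓
  Opportunistic: pledge gives 212 − 75 = 137; no pledge gives 326 − 10 = 316. Would deviate. ✗
Neither assignment is incentive-compatible.

None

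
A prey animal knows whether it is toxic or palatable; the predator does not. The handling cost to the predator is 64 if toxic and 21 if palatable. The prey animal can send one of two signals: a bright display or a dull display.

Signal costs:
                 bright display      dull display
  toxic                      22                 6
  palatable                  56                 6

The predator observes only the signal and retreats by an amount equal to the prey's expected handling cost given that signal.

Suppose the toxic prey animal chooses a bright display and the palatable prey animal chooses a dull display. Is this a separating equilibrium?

If types separate, bright display earns payment 64 and dull display earns 21.
Toxic: bright display gives 64 − 22 = 42; dull display gives 21 − 6 = 15. No deviation. ✓
Palatable: dull display gives 21 − 6 = 15; bright display gives 64 − 56 = 8. No deviation. ✓
Neither type gains from mimicking the other.

Yes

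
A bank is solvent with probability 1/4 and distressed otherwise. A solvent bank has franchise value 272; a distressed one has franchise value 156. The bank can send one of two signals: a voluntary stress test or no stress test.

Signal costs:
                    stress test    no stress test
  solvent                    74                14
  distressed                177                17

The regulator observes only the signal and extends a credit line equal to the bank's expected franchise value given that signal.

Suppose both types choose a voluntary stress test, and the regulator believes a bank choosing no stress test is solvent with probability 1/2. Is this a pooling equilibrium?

At the pooled signal (stress test) the regulator holds the prior 1/4 and pays 1/4·272 + 3/4·156 = 185. Off-path (no stress test) belief 1/2 gives 1/2·272 + 1/2·156 = 214.
Solvent: stress test gives 185 − 74 = 111; no stress test gives 214 − 14 = 200. Deviates. ✗
Distressed: stress test gives 185 − 177 = 8; no stress test gives 214 − 17 = 197. Deviates. ✗

No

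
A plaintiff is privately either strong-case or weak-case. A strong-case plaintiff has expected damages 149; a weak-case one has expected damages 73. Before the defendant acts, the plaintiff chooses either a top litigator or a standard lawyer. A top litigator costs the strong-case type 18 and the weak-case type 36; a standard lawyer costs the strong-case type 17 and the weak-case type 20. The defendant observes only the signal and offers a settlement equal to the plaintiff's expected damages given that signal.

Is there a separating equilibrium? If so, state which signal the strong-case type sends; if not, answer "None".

Try strong-case → top litigator, weak-case → standard lawyer:
  If types separate, top litigator earns payment 149 and standard lawyer earns 73.
  Strong-case: top litigator gives 149 − 18 = 131; standard lawyer gives 73 − 17 = 56. No deviation. ✓
  Weak-case: standard lawyer gives 73 − 20 = 53; top litigator gives 149 − 36 = 113. Would deviate. ✗
Try strong-case → standard lawyer, weak-case → top litigator:
  If types separate, standard lawyer earns payment 149 and top litigator earns 73.
  Strong-case: standard lawyer gives 149 − 17 = 132; top litigator gives 73 − 18 = 55. No deviation. ✓
  Weak-case: top litigator gives 73 − 36 = 37; standard lawyer gives 149 − 20 = 129. Would deviate. ✗
Neither assignment is incentive-compatible.

None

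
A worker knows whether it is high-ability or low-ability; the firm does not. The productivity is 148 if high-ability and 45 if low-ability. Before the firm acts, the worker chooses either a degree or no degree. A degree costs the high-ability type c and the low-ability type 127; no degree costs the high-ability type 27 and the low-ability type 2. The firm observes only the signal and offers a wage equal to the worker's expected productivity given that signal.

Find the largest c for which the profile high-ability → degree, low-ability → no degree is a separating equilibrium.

Under separation: degree → high-ability (pays 148); no degree → low-ability (pays 45).
Low-ability: 45 − 2 = 43 ≥ 148 − 127 = 21. Holds regardless of c. ✓
High-ability: 148 − c ≥ 45 − 27, so c ≤ 148 − 18 = 130.

130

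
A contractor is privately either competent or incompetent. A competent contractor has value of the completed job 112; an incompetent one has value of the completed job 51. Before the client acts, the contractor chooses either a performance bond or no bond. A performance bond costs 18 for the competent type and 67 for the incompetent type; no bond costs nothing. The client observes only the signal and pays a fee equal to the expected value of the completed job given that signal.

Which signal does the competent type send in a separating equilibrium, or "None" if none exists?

Try competent → bond, incompetent → no bond:
  If types separate, bond earns payment 112 and no bond earns 51.
  Competent: bond gives 112 − 18 = 94; no bond gives 51 − 0 = 51. No deviation. ✓
  Incompetent: no bond gives 51 − 0 = 51; bond gives 112 − 67 = 45. No deviation. ✓
Both hold — the competent type sends bond.

bond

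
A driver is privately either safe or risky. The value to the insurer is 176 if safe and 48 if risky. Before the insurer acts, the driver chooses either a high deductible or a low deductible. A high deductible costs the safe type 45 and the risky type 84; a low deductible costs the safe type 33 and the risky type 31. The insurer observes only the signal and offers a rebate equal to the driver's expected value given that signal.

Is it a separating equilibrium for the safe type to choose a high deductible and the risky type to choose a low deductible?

No

Under separation the insurer infers type exactly: high deductible → safe (pays 176), low deductible → risky (pays 48).
Safe: high deductible gives 176 − 45 = 131; low deductible gives 48 − 33 = 15. No deviation. ✓
Risky: low deductible gives 48 − 31 = 17; high deductible gives 176 − 84 = 92. Would deviate. ✗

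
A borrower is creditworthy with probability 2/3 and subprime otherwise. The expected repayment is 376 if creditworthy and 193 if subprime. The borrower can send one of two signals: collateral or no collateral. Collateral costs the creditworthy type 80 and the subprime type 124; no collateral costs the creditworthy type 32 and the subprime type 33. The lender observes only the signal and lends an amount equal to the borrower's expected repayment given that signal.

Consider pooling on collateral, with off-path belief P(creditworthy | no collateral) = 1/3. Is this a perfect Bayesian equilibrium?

No

At the pooled signal (collateral) the lender holds the prior 2/3 and pays 2/3·376 + 1/3·193 = 315. Off-path (no collateral) belief 1/3 gives 1/3·376 + 2/3·193 = 254.
Creditworthy: collateral gives 315 − 80 = 235; no collateral gives 254 − 32 = 222. Stays. ✓
Subprime: collateral gives 315 − 124 = 191; no collateral gives 254 − 33 = 221. Deviates. ✗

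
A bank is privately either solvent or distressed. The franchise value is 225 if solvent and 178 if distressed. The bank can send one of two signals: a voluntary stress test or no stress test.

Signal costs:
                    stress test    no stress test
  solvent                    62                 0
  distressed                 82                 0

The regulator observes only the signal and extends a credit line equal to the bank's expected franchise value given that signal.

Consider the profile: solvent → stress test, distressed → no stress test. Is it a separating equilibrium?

If types separate, stress test earns payment 225 and no stress test earns 178.
Solvent: stress test gives 225 − 62 = 163; no stress test gives 178 − 0 = 178. Would deviate. ✗
Distressed: no stress test gives 178 − 0 = 178; stress test gives 225 − 82 = 143. No deviation. ✓

No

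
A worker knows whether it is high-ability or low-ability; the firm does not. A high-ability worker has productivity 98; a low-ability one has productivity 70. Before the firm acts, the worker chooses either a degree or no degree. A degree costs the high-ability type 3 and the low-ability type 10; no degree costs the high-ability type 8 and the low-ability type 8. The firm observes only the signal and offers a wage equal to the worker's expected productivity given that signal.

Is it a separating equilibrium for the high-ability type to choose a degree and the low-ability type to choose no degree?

Under separation the firm infers type exactly: degree → high-ability (pays 98), no degree → low-ability (pays 70).
High-ability: degree gives 98 − 3 = 95; no degree gives 70 − 8 = 62. No deviation. ✓
Low-ability: no degree gives 70 − 8 = 62; degree gives 98 − 10 = 88. Would deviate. ✗

No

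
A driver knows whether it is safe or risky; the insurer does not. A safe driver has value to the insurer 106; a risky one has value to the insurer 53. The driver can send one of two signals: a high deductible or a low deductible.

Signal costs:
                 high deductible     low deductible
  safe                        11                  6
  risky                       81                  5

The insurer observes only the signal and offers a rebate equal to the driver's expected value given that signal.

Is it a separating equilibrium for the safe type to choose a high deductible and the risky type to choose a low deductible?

Yes

Under separation the insurer infers type exactly: high deductible → safe (pays 106), low deductible → risky (pays 53).
Safe: high deductible gives 106 − 11 = 95; low deductible gives 53 − 6 = 47. No deviation. ✓
Risky: low deductible gives 53 − 5 = 48; high deductible gives 106 − 81 = 25. No deviation. ✓
Both incentive constraints hold.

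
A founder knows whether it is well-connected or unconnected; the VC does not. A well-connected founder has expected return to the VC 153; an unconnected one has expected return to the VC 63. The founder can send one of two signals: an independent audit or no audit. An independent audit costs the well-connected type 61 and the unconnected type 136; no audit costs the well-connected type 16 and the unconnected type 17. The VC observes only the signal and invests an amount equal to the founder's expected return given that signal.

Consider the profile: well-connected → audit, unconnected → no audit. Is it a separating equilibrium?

Under separation the VC infers type exactly: audit → well-connected (pays 153), no audit → unconnected (pays 63).
Well-connected: audit gives 153 − 61 = 92; no audit gives 63 − 16 = 47. No deviation. ✓
Unconnected: no audit gives 63 − 17 = 46; audit gives 153 − 136 = 17. No deviation. ✓
Both incentive constraints hold.

Yes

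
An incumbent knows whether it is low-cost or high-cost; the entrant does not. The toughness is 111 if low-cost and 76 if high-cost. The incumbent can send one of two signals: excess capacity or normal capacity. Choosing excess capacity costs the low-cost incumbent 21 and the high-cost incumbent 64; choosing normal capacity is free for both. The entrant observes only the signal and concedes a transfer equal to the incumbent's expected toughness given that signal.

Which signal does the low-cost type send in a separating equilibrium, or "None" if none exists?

Try low-cost → excess capacity, high-cost → normal capacity:
  If types separate, excess capacity earns payment 111 and normal capacity earns 76.
  Low-cost: excess capacity gives 111 − 21 = 90; normal capacity gives 76 − 0 = 76. No deviation. ✓
  High-cost: normal capacity gives 76 − 0 = 76; excess capacity gives 111 − 64 = 47. No deviation. ✓
Both hold — the low-cost type sends excess capacity.

excess capacity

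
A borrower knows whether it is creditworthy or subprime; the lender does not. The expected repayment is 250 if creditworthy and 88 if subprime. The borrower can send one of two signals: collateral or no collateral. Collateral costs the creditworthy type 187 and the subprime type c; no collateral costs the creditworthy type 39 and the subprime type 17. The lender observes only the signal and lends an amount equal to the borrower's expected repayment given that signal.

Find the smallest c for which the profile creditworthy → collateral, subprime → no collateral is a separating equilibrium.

179

Under separation: collateral → creditworthy (pays 250); no collateral → subprime (pays 88).
Creditworthy: 250 − 187 = 63 ≥ 88 − 39 = 49. Holds regardless of c. ✓
Subprime: 88 − 17 ≥ 250 − c, so c ≥ 250 − 71 = 179.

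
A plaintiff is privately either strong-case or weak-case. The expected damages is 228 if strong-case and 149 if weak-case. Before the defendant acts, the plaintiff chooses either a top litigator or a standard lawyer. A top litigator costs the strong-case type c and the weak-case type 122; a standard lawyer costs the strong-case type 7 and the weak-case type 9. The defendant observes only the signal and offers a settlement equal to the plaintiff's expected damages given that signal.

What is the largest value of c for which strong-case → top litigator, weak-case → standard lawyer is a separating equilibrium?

86

Under separation: top litigator → strong-case (pays 228); standard lawyer → weak-case (pays 149).
Weak-case: 149 − 9 = 140 ≥ 228 − 122 = 106. Holds regardless of c. ✓
Strong-case: 228 − c ≥ 149 − 7, so c ≤ 228 − 142 = 86.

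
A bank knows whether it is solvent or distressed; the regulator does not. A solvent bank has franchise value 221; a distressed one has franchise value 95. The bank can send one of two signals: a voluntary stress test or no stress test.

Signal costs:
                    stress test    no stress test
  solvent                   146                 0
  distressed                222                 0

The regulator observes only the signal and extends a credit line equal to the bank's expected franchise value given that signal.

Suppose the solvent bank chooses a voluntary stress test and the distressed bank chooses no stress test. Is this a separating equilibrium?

If types separate, stress test earns payment 221 and no stress test earns 95.
Solvent: stress test gives 221 − 146 = 75; no stress test gives 95 − 0 = 95. Would deviate. ✗
Distressed: no stress test gives 95 − 0 = 95; stress test gives 221 − 222 = -1. No deviation. ✓

No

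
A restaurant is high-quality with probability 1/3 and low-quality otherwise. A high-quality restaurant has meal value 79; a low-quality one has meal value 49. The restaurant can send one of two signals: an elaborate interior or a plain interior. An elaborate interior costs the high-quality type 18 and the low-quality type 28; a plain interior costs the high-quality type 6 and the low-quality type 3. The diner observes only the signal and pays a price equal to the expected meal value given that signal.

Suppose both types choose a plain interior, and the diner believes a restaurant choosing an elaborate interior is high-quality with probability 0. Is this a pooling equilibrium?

At the pooled signal (plain interior) the diner holds the prior 1/3 and pays 1/3·79 + 2/3·49 = 59. Off-path (elaborate interior) belief 0 gives 0·79 + 1·49 = 49.
High-quality: plain interior gives 59 − 6 = 53; elaborate interior gives 49 − 18 = 31. Stays. ✓
Low-quality: plain interior gives 59 − 3 = 56; elaborate interior gives 49 − 28 = 21. Stays. ✓

Yes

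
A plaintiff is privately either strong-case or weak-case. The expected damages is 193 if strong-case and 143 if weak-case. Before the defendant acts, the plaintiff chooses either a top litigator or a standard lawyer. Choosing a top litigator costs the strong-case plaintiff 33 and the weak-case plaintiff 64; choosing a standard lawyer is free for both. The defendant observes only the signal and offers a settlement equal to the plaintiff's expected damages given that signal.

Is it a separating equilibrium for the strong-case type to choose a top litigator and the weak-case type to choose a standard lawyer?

Yes

If types separate, top litigator earns payment 193 and standard lawyer earns 143.
Strong-case: top litigator gives 193 − 33 = 160; standard lawyer gives 143 − 0 = 143. No deviation. ✓
Weak-case: standard lawyer gives 143 − 0 = 143; top litigator gives 193 − 64 = 129. No deviation. ✓
Both incentive constraints hold.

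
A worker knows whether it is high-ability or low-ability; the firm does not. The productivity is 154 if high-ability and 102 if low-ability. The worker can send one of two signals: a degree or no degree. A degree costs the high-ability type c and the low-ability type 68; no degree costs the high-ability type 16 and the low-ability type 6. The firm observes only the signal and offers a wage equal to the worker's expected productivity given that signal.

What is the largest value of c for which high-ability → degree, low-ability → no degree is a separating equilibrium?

Under separation: degree → high-ability (pays 154); no degree → low-ability (pays 102).
Low-ability: 102 − 6 = 96 ≥ 154 − 68 = 86. Holds regardless of c. ✓
High-ability: 154 − c ≥ 102 − 16, so c ≤ 154 − 86 = 68.

68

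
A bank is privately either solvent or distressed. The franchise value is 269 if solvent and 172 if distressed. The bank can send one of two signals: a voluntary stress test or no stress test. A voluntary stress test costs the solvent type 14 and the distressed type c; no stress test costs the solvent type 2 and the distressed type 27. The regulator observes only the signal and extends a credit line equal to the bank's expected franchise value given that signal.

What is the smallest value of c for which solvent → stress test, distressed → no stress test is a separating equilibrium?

Under separation: stress test → solvent (pays 269); no stress test → distressed (pays 172).
Solvent: 269 − 14 = 255 ≥ 172 − 2 = 170. Holds regardless of c. ✓
Distressed: 172 − 27 ≥ 269 − c, so c ≥ 269 − 145 = 124.

124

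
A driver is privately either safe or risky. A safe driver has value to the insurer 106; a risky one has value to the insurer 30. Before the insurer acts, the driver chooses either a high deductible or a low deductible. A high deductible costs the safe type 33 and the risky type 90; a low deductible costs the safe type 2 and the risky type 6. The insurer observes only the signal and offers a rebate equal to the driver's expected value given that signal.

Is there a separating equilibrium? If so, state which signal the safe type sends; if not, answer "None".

high deductible

Try safe → high deductible, risky → low deductible:
  Under separation the insurer infers type exactly: high deductible → safe (pays 106), low deductible → risky (pays 30).
  Safe: high deductible gives 106 − 33 = 73; low deductible gives 30 − 2 = 28. No deviation. ✓
  Risky: low deductible gives 30 − 6 = 24; high deductible gives 106 − 90 = 16. No deviation. ✓
Both hold — the safe type sends high deductible.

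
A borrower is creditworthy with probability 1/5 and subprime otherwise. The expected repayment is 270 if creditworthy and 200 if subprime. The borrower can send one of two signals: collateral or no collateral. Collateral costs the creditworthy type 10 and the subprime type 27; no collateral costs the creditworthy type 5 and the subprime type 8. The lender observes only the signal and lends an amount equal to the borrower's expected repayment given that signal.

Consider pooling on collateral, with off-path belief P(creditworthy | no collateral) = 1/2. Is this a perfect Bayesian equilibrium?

At the pooled signal (collateral) the lender holds the prior 1/5 and pays 1/5·270 + 4/5·200 = 214. Off-path (no collateral) belief 1/2 gives 1/2·270 + 1/2·200 = 235.
Creditworthy: collateral gives 214 − 10 = 204; no collateral gives 235 − 5 = 230. Deviates. ✗
Subprime: collateral gives 214 − 27 = 187; no collateral gives 235 − 8 = 227. Deviates. ✗

No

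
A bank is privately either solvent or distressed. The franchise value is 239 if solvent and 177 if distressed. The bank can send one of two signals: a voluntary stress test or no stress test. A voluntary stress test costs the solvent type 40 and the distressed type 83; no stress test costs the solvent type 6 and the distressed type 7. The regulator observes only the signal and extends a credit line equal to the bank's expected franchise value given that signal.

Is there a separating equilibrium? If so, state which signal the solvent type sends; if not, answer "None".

Try solvent → stress test, distressed → no stress test:
  If types separate, stress test earns payment 239 and no stress test earns 177.
  Solvent: stress test gives 239 − 40 = 199; no stress test gives 177 − 6 = 171. No deviation. ✓
  Distressed: no stress test gives 177 − 7 = 170; stress test gives 239 − 83 = 156. No deviation. ✓
Both hold — the solvent type sends stress test.

stress test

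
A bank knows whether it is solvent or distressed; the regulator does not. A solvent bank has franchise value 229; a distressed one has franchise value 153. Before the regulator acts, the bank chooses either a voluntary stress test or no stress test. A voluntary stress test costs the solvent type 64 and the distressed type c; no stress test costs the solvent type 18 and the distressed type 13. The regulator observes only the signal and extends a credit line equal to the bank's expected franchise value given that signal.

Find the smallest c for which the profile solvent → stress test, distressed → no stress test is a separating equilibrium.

Under separation: stress test → solvent (pays 229); no stress test → distressed (pays 153).
Solvent: 229 − 64 = 165 ≥ 153 − 18 = 135. Holds regardless of c. ✓
Distressed: 153 − 13 ≥ 229 − c, so c ≥ 229 − 140 = 89.

89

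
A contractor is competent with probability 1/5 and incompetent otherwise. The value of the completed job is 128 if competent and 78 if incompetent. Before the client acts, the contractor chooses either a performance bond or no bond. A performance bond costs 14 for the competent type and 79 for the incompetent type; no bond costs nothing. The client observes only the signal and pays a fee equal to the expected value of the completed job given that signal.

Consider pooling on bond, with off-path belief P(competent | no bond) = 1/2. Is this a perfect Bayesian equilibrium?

On the equilibrium path (bond) the client holds the prior 1/5 and pays 1/5·128 + 4/5·78 = 88. Off-path (no bond) belief 1/2 gives 1/2·128 + 1/2·78 = 103.
Competent: bond gives 88 − 14 = 74; no bond gives 103 − 0 = 103. Deviates. ✗
Incompetent: bond gives 88 − 79 = 9; no bond gives 103 − 0 = 103. Deviates. ✗

No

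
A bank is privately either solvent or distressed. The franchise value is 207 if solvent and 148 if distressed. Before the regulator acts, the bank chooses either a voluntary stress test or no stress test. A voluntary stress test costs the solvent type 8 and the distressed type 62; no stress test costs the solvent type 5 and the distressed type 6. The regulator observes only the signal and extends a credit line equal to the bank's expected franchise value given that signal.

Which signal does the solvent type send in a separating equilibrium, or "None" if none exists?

Try solvent → stress test, distressed → no stress test:
  Under separation the regulator infers type exactly: stress test → solvent (pays 207), no stress test → distressed (pays 148).
  Solvent: stress test gives 207 − 8 = 199; no stress test gives 148 − 5 = 143. No deviation. ✓
  Distressed: no stress test gives 148 − 6 = 142; stress test gives 207 − 62 = 145. Would deviate. ✗
Try solvent → no stress test, distressed → stress test:
  Under separation the regulator infers type exactly: no stress test → solvent (pays 207), stress test → distressed (pays 148).
  Solvent: no stress test gives 207 − 5 = 202; stress test gives 148 − 8 = 140. No deviation. ✓
  Distressed: stress test gives 148 − 62 = 86; no stress test gives 207 − 6 = 201. Would deviate. ✗
Neither assignment is incentive-compatible.

None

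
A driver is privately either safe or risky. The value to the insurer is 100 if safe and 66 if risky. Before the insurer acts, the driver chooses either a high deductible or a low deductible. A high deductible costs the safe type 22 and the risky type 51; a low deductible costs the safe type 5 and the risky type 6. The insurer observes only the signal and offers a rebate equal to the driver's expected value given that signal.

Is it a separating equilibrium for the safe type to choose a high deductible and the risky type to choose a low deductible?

Yes

Under separation the insurer infers type exactly: high deductible → safe (pays 100), low deductible → risky (pays 66).
Safe: high deductible gives 100 − 22 = 78; low deductible gives 66 − 5 = 61. No deviation. ✓
Risky: low deductible gives 66 − 6 = 60; high deductible gives 100 − 51 = 49. No deviation. ✓
Neither type gains from mimicking the other.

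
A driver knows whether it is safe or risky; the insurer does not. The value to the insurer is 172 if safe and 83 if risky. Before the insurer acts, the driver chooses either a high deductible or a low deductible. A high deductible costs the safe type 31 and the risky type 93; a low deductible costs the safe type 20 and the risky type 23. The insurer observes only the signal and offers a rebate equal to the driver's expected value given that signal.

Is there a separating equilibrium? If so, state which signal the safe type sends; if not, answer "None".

None

Try safe → high deductible, risky → low deductible:
  Under separation the insurer infers type exactly: high deductible → safe (pays 172), low deductible → risky (pays 83).
  Safe: high deductible gives 172 − 31 = 141; low deductible gives 83 − 20 = 63. No deviation. ✓
  Risky: low deductible gives 83 − 23 = 60; high deductible gives 172 − 93 = 79. Would deviate. ✗
Try safe → low deductible, risky → high deductible:
  Under separation the insurer infers type exactly: low deductible → safe (pays 172), high deductible → risky (pays 83).
  Safe: low deductible gives 172 − 20 = 152; high deductible gives 83 − 31 = 52. No deviation. ✓
  Risky: high deductible gives 83 − 93 = -10; low deductible gives 172 − 23 = 149. Would deviate. ✗
Neither assignment is incentive-compatible.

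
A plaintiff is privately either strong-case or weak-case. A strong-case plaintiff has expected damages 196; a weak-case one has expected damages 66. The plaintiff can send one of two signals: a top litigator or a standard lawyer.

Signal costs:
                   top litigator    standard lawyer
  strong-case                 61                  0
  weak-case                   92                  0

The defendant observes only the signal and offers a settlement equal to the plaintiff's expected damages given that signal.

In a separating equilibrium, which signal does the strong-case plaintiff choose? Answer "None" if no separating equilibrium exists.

None

Try strong-case → top litigator, weak-case → standard lawyer:
  Under separation the defendant infers type exactly: top litigator → strong-case (pays 196), standard lawyer → weak-case (pays 66).
  Strong-case: top litigator gives 196 − 61 = 135; standard lawyer gives 66 − 0 = 66. No deviation. ✓
  Weak-case: standard lawyer gives 66 − 0 = 66; top litigator gives 196 − 92 = 104. Would deviate. ✗
Try strong-case → standard lawyer, weak-case → top litigator:
  Under separation the defendant infers type exactly: standard lawyer → strong-case (pays 196), top litigator → weak-case (pays 66).
  Strong-case: standard lawyer gives 196 − 0 = 196; top litigator gives 66 − 61 = 5. No deviation. ✓
  Weak-case: top litigator gives 66 − 92 = -26; standard lawyer gives 196 − 0 = 196. Would deviate. ✗
Neither assignment is incentive-compatible.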